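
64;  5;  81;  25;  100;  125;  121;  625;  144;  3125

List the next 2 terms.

Positions 1, 3, 5, … form one subsequence and positions 2, 4, 6, … form another.
Track A: 64, 81, 100, 121, 144. The squares 8², 9², 10², ….
Track B: 5, 25, 125, 625, 3125. Powers 5^1, 5^2, 5^3, ….
Position 11 → track A, term 6 = 169.
Position 12 falls in track B as its term 6, giving 15625.

169, 15625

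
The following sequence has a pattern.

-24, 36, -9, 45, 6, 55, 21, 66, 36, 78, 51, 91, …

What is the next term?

66

Split by position mod 2 into 2 tracks.
Subsequence A: -24, -9, 6, 21, 36, 51. Arithmetic with common difference +15.
Subsequence B: 36, 45, 55, 66, 78, 91. Triangular numbers starting at T_8.
The 13th slot belongs to subsequence A; its 7th term is 66.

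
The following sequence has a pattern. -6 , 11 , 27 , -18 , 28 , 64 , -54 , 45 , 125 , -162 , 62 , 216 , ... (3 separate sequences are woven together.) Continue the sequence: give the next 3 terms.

Taking every 3rd term gives 3 separate tracks.
Subsequence A: -6, -18, -54, -162. Multiplying by 3 each time.
Subsequence B: 11, 28, 45, 62. Arithmetic, step +17.
Subsequence C: 27, 64, 125, 216. The cubes 3³, 4³, 5³, ….
Position 13 → subsequence A, term 5 = -486.
Position 14 falls in subsequence B as its term 5, giving 79.
The 15th slot belongs to subsequence C; its 5th term is 343.

-486, 79, 343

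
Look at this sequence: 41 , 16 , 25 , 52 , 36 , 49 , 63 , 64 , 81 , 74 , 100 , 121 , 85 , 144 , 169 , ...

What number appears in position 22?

118

Reading positions in blocks of 3 reveals the pattern ABB — 2 tracks woven together.
Stream A: 41, 52, 63, 74, 85. Adding 11 each time.
Stream B: 16, 25, 36, 49, 64, 81, 100, 121, 144, 169. The squares 4², 5², 6², ….
Position 22 → stream A, term 8 = 118.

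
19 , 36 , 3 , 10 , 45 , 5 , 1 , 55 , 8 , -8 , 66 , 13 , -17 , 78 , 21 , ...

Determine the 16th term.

-26

Split by position mod 3 into 3 tracks.
Stream A = 19, 10, 1, -8, -17: linear: a_n = 28 − 9·n.
Stream B = 36, 45, 55, 66, 78: triangular numbers starting at T_8.
Stream C = 3, 5, 8, 13, 21: each term equals the sum of the previous two.
Position 16 → stream A, term 6 = -26.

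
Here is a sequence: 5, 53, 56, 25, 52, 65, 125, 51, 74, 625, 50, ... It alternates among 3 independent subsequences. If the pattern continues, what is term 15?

Taking every 3rd term gives 3 separate tracks.
Track A is 5, 25, 125, 625, which is powers of 5.
Track B is 53, 52, 51, 50, which is linear: a_n = 54 − n.
Track C is 56, 65, 74, which is arithmetic with common difference +9.
Term 15 comes from track C (its 5th entry): 92.

92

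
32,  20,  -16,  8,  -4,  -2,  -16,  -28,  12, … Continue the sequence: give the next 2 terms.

-40, -52

The slot pattern repeats as AAB (period 3), so there are 2 interleaved tracks.
Track A: 32, 20, 8, -4, -16, -28 — arithmetic with common difference −12.
Track B: -16, -2, 12 — arithmetic with common difference +14.
Term 10 comes from track A (its 7th entry): -40.
The 11th slot belongs to track A; its 8th term is -52.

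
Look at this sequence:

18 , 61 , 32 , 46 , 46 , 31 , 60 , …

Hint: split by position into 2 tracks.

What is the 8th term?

Taking every 2nd term gives 2 separate tracks.
Subsequence A: 18, 32, 46, 60. Arithmetic with common difference +14.
Subsequence B: 61, 46, 31. Linear: a_n = 76 − 15·n.
Term 8 comes from subsequence B (its 4th entry): 16.

16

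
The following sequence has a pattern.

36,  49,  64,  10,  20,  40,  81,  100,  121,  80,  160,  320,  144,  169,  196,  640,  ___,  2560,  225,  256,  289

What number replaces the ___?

The slot pattern repeats as AAABBB (period 6), so there are 2 interleaved tracks.
Stream A is 36, 49, 64, 81, 100, 121, 144, 169, 196, 225, 256, 289, which is consecutive squares n² from n = 6.
Stream B is 10, 20, 40, 80, 160, 320, 640, ?, 2560, which is geometric with ratio 2.
Filling stream B at index 8 by its rule yields 1280.

1280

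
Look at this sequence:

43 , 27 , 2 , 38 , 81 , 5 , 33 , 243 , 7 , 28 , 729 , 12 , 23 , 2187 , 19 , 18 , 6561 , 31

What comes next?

Read the sequence 3 terms at a time; column i is its own pattern.
Track A = 43, 38, 33, 28, 23, 18: linear: a_n = 48 − 5·n.
Track B = 27, 81, 243, 729, 2187, 6561: powers of 3.
Track C = 2, 5, 7, 12, 19, 31: Fibonacci-style (each term is the sum of the two before it).
The 19th slot belongs to track A; its 7th term is 13.

13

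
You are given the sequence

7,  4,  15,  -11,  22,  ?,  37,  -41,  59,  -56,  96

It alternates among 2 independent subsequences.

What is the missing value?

-26

Positions 1, 3, 5, … form one subsequence and positions 2, 4, 6, … form another.
Subsequence A = 7, 15, 22, 37, 59, 96: Fibonacci-style (each term is the sum of the two before it).
Subsequence B = 4, -11, ?, -41, -56: arithmetic with common difference −15.
So the missing entry in subsequence B is -26.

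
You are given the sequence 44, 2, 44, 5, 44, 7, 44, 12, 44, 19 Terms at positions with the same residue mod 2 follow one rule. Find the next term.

The terms cycle through 2 interleaved subsequences.
Track A = 44, 44, 44, 44, 44: always 44.
Track B = 2, 5, 7, 12, 19: a Fibonacci-like recurrence a_n = a_{n-1} + a_{n-2}.
Position 11 → track A, term 6 = 44.

44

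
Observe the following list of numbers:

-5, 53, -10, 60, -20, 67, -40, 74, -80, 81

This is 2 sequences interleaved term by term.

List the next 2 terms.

-160, 88

The terms cycle through 2 interleaved subsequences.
Subsequence A = -5, -10, -20, -40, -80: a geometric progression (common ratio 2).
Subsequence B = 53, 60, 67, 74, 81: arithmetic, step +7.
Position 11 → subsequence A, term 6 = -160.
Position 12 → subsequence B, term 6 = 88.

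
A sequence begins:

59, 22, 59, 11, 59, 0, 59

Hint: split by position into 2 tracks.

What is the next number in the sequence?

Odd-indexed and even-indexed terms follow separate rules.
Track A: 59, 59, 59, 59 (the constant sequence 59).
Track B: 22, 11, 0 (linear: a_n = 33 − 11·n).
Term 8 comes from track B (its 4th entry): -11.

-11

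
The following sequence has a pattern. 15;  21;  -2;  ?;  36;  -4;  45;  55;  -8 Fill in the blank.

The slot pattern repeats as AAB (period 3), so there are 2 interleaved tracks.
Track A: 15, 21, ?, 36, 45, 55 — triangular numbers starting at T_5.
Track B: -2, -4, -8 — geometric with ratio 2.
The gap is track A's term 3; the rule gives 28.

28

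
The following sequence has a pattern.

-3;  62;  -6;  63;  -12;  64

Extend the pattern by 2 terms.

Split by position mod 2 into 2 tracks.
Track A: -3, -6, -12. Geometric, ×2 each step.
Track B: 62, 63, 64. Arithmetic, step +1.
Position 7 → track A, term 4 = -24.
Position 8 → track B, term 4 = 65.

-24, 65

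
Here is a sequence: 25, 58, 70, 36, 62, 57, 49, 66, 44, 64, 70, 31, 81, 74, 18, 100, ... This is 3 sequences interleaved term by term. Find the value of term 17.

78

Taking every 3rd term gives 3 separate tracks.
Stream A: 25, 36, 49, 64, 81, 100. Consecutive squares n² from n = 5.
Stream B: 58, 62, 66, 70, 74. Linear: a_n = 54 + 4·n.
Stream C: 70, 57, 44, 31, 18. Subtracting 13 each time.
Term 17 comes from stream B (its 6th entry): 78.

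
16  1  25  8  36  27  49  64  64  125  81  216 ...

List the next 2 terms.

100, 343

The terms cycle through 2 interleaved subsequences.
Stream A is 16, 25, 36, 49, 64, 81, which is consecutive squares n² from n = 4.
Stream B is 1, 8, 27, 64, 125, 216, which is the cubes 1³, 2³, 3³, ….
The 13th slot belongs to stream A; its 7th term is 100.
The 14th slot belongs to stream B; its 7th term is 343.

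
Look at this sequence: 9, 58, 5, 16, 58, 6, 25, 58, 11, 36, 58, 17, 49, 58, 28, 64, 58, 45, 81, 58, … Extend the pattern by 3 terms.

73, 100, 58

Read the sequence 3 terms at a time; column i is its own pattern.
Track A: 9, 16, 25, 36, 49, 64, 81. The squares 3², 4², 5², ….
Track B: 58, 58, 58, 58, 58, 58, 58. The constant sequence 58.
Track C: 5, 6, 11, 17, 28, 45. Fibonacci-style (each term is the sum of the two before it).
Term 21 comes from track C (its 7th entry): 73.
Position 22 → track A, term 8 = 100.
Position 23 falls in track B as its term 8, giving 58.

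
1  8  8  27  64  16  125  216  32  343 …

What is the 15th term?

128

Positions follow the repeating pattern AAB; grouping by letter gives 2 tracks.
Stream A: 1, 8, 27, 64, 125, 216, 343 (the cubes 1³, 2³, 3³, …).
Stream B: 8, 16, 32 (geometric with ratio 2).
Term 15 comes from stream B (its 5th entry): 128.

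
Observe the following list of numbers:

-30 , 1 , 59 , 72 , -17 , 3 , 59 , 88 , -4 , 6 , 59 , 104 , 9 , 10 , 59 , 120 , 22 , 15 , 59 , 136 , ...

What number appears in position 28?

Split by position mod 4: positions 1, 5, 9, … form one track, and each other residue class forms its own.
Stream A: -30, -17, -4, 9, 22. Arithmetic, step +13.
Stream B: 1, 3, 6, 10, 15. Triangular numbers n(n+1)/2 for n = 1, 2, ….
Stream C: 59, 59, 59, 59, 59. Constant 59.
Stream D: 72, 88, 104, 120, 136. Arithmetic with common difference +16.
Term 28 comes from stream D (its 7th entry): 168.

168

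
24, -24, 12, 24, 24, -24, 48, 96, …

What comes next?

24

The slot pattern repeats as AABB (period 4), so there are 2 interleaved tracks.
Track A = 24, -24, 24, -24: the oscillation 24·(−1)^(n+1).
Track B = 12, 24, 48, 96: geometric, ×2 each step.
Term 9 comes from track A (its 5th entry): 24.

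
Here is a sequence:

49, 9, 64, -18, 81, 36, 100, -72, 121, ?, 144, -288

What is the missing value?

Positions 1, 3, 5, … form one subsequence and positions 2, 4, 6, … form another.
Stream A = 49, 64, 81, 100, 121, 144: the squares 7², 8², 9², ….
Stream B = 9, -18, 36, -72, ?, -288: a geometric progression (common ratio -2).
Filling stream B at index 5 by its rule yields 144.

144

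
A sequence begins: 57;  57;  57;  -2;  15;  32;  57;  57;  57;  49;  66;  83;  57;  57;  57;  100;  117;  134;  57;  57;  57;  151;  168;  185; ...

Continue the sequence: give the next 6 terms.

57, 57, 57, 202, 219, 236

Positions follow the repeating pattern AAABBB; grouping by letter gives 2 tracks.
Track A is 57, 57, 57, 57, 57, 57, 57, 57, 57, 57, 57, 57, which is the constant sequence 57.
Track B is -2, 15, 32, 49, 66, 83, 100, 117, 134, 151, 168, 185, which is linear: a_n = -19 + 17·n.
Position 25 → track A, term 13 = 57.
The 26th slot belongs to track A; its 14th term is 57.
Position 27 → track A, term 15 = 57.
Position 28 → track B, term 13 = 202.
Position 29 → track B, term 14 = 219.
The 30th slot belongs to track B; its 15th term is 236.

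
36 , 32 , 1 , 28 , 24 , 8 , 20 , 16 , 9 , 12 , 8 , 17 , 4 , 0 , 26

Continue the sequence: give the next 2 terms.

-4, -8

Positions follow the repeating pattern AAB; grouping by letter gives 2 tracks.
Track A is 36, 32, 28, 24, 20, 16, 12, 8, 4, 0, which is subtracting 4 each time.
Track B is 1, 8, 9, 17, 26, which is Fibonacci-style (each term is the sum of the two before it).
The 16th slot belongs to track A; its 11th term is -4.
Term 17 comes from track A (its 12th entry): -8.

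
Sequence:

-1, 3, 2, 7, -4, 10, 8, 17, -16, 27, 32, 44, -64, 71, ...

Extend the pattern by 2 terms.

Taking every 2nd term gives 2 separate tracks.
Subsequence A: -1, 2, -4, 8, -16, 32, -64 (geometric, ×-2 each step).
Subsequence B: 3, 7, 10, 17, 27, 44, 71 (Fibonacci-style (each term is the sum of the two before it)).
The 15th slot belongs to subsequence A; its 8th term is 128.
Term 16 comes from subsequence B (its 8th entry): 115.

128, 115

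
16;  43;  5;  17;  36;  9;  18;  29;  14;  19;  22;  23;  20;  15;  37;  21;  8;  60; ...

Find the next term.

22

Split by position mod 3: positions 1, 4, 7, … form one track, and each other residue class forms its own.
Stream A is 16, 17, 18, 19, 20, 21, which is arithmetic, step +1.
Stream B is 43, 36, 29, 22, 15, 8, which is arithmetic, step −7.
Stream C is 5, 9, 14, 23, 37, 60, which is each term equals the sum of the previous two.
Position 19 falls in stream A as its term 7, giving 22.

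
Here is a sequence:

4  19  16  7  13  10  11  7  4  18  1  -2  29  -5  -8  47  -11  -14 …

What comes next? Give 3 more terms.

The slot pattern repeats as ABB (period 3), so there are 2 interleaved tracks.
Stream A: 4, 7, 11, 18, 29, 47 — a Fibonacci-like recurrence a_n = a_{n-1} + a_{n-2}.
Stream B: 19, 16, 13, 10, 7, 4, 1, -2, -5, -8, -11, -14 — arithmetic, step −3.
Term 19 comes from stream A (its 7th entry): 76.
The 20th slot belongs to stream B; its 13th term is -17.
The 21st slot belongs to stream B; its 14th term is -20.

76, -17, -20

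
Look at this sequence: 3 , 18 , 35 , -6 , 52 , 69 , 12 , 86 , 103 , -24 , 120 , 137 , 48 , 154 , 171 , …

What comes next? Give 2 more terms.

Reading positions in blocks of 3 reveals the pattern ABB — 2 tracks woven together.
Track A = 3, -6, 12, -24, 48: a geometric progression (common ratio -2).
Track B = 18, 35, 52, 69, 86, 103, 120, 137, 154, 171: linear: a_n = 1 + 17·n.
The 16th slot belongs to track A; its 6th term is -96.
Position 17 falls in track B as its term 11, giving 188.

-96, 188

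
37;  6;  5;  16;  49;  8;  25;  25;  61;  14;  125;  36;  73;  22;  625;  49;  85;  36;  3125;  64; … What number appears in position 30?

Taking every 4th term gives 4 separate tracks.
Track A: 37, 49, 61, 73, 85. Arithmetic, step +12.
Track B: 6, 8, 14, 22, 36. A Fibonacci-like recurrence a_n = a_{n-1} + a_{n-2}.
Track C: 5, 25, 125, 625, 3125. Successive powers of 5.
Track D: 16, 25, 36, 49, 64. The squares 4², 5², 6², ….
Position 30 → track B, term 8 = 152.

152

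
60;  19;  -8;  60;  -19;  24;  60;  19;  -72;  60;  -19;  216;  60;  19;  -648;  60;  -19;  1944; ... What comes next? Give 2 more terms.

Split by position mod 3 into 3 tracks.
Track A is 60, 60, 60, 60, 60, 60, which is always 60.
Track B is 19, -19, 19, -19, 19, -19, which is oscillating between 19 and -19.
Track C is -8, 24, -72, 216, -648, 1944, which is multiplying by -3 each time.
The 19th slot belongs to track A; its 7th term is 60.
Position 20 falls in track B as its term 7, giving 19.

60, 19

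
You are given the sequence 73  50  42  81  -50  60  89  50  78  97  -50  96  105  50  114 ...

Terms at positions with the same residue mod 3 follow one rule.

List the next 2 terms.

113, -50

Read the sequence 3 terms at a time; column i is its own pattern.
Track A is 73, 81, 89, 97, 105, which is arithmetic, step +8.
Track B is 50, -50, 50, -50, 50, which is alternating ±50.
Track C is 42, 60, 78, 96, 114, which is linear: a_n = 24 + 18·n.
The 16th slot belongs to track A; its 6th term is 113.
The 17th slot belongs to track B; its 6th term is -50.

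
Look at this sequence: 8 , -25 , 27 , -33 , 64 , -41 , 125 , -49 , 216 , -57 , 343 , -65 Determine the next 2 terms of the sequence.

Taking every 2nd term gives 2 separate tracks.
Stream A: 8, 27, 64, 125, 216, 343. Consecutive cubes n³ from n = 2.
Stream B: -25, -33, -41, -49, -57, -65. Arithmetic with common difference −8.
Position 13 → stream A, term 7 = 512.
Position 14 → stream B, term 7 = -73.

512, -73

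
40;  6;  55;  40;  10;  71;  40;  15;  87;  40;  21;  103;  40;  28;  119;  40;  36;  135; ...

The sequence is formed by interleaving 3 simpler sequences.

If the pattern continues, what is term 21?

Split by position mod 3: positions 1, 4, 7, … form one track, and each other residue class forms its own.
Track A: 40, 40, 40, 40, 40, 40 (always 40).
Track B: 6, 10, 15, 21, 28, 36 (triangular numbers starting at T_3).
Track C: 55, 71, 87, 103, 119, 135 (linear: a_n = 39 + 16·n).
Term 21 comes from track C (its 7th entry): 151.

151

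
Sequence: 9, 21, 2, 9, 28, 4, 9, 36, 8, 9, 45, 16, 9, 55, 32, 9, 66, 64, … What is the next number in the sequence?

9

Taking every 3rd term gives 3 separate tracks.
Track A is 9, 9, 9, 9, 9, 9, which is the constant sequence 9.
Track B is 21, 28, 36, 45, 55, 66, which is triangular numbers n(n+1)/2 for n = 6, 7, ….
Track C is 2, 4, 8, 16, 32, 64, which is a geometric progression (common ratio 2).
The 19th slot belongs to track A; its 7th term is 9.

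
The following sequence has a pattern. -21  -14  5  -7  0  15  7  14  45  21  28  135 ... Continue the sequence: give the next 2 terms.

35, 42

The slot pattern repeats as AAB (period 3), so there are 2 interleaved tracks.
Track A: -21, -14, -7, 0, 7, 14, 21, 28 — arithmetic with common difference +7.
Track B: 5, 15, 45, 135 — geometric with ratio 3.
The 13th slot belongs to track A; its 9th term is 35.
Position 14 falls in track A as its term 10, giving 42.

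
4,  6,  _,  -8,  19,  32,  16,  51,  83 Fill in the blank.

Reading positions in blocks of 3 reveals the pattern ABB — 2 tracks woven together.
Stream A: 4, -8, 16 (a geometric progression (common ratio -2)).
Stream B: 6, ?, 19, 32, 51, 83 (Fibonacci-style (each term is the sum of the two before it)).
The gap is stream B's term 2; the rule gives 13.

13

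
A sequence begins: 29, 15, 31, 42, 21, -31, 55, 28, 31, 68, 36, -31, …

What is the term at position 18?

-31

Split by position mod 3 into 3 tracks.
Track A: 29, 42, 55, 68 — arithmetic with common difference +13.
Track B: 15, 21, 28, 36 — triangular numbers starting at T_5.
Track C: 31, -31, 31, -31 — alternating ±31.
Term 18 comes from track C (its 6th entry): -31.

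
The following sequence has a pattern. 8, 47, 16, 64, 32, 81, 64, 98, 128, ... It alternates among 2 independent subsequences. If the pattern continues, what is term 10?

115

Split by position mod 2 into 2 tracks.
Track A: 8, 16, 32, 64, 128. Powers of 2.
Track B: 47, 64, 81, 98. Adding 17 each time.
Term 10 comes from track B (its 5th entry): 115.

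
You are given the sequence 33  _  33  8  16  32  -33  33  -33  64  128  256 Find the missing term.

Positions follow the repeating pattern AAABBB; grouping by letter gives 2 tracks.
Subsequence A = 33, ?, 33, -33, 33, -33: alternating ±33.
Subsequence B = 8, 16, 32, 64, 128, 256: powers 2^3, 2^4, 2^5, ….
The gap is subsequence A's term 2; the rule gives -33.

-33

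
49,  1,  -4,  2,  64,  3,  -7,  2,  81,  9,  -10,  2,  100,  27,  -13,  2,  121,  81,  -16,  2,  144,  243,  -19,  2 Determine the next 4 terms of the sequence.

169, 729, -22, 2

Read the sequence 4 terms at a time; column i is its own pattern.
Track A: 49, 64, 81, 100, 121, 144 — perfect squares starting at 7².
Track B: 1, 3, 9, 27, 81, 243 — powers 3^0, 3^1, 3^2, ….
Track C: -4, -7, -10, -13, -16, -19 — subtracting 3 each time.
Track D: 2, 2, 2, 2, 2, 2 — always 2.
Position 25 falls in track A as its term 7, giving 169.
Term 26 comes from track B (its 7th entry): 729.
Position 27 falls in track C as its term 7, giving -22.
Position 28 → track D, term 7 = 2.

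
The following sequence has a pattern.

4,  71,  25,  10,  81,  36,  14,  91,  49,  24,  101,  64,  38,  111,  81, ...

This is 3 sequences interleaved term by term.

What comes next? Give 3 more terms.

62, 121, 100

Split by position mod 3: positions 1, 4, 7, … form one track, and each other residue class forms its own.
Track A is 4, 10, 14, 24, 38, which is a Fibonacci-like recurrence a_n = a_{n-1} + a_{n-2}.
Track B is 71, 81, 91, 101, 111, which is linear: a_n = 61 + 10·n.
Track C is 25, 36, 49, 64, 81, which is perfect squares starting at 5².
Position 16 falls in track A as its term 6, giving 62.
Position 17 falls in track B as its term 6, giving 121.
The 18th slot belongs to track C; its 6th term is 100.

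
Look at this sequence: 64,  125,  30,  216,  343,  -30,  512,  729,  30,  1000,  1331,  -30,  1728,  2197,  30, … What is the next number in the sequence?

Reading positions in blocks of 3 reveals the pattern AAB — 2 tracks woven together.
Subsequence A is 64, 125, 216, 343, 512, 729, 1000, 1331, 1728, 2197, which is consecutive cubes n³ from n = 4.
Subsequence B is 30, -30, 30, -30, 30, which is oscillating between 30 and -30.
The 16th slot belongs to subsequence A; its 11th term is 2744.

2744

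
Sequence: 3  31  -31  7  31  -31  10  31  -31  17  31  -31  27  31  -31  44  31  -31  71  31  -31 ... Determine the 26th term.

The slot pattern repeats as ABB (period 3), so there are 2 interleaved tracks.
Subsequence A: 3, 7, 10, 17, 27, 44, 71 (each term equals the sum of the previous two).
Subsequence B: 31, -31, 31, -31, 31, -31, 31, -31, 31, -31, 31, -31, 31, -31 (the oscillation 31·(−1)^(n+1)).
The 26th slot belongs to subsequence B; its 17th term is 31.

31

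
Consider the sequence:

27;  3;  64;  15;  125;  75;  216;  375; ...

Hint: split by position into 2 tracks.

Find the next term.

The terms cycle through 2 interleaved subsequences.
Track A = 27, 64, 125, 216: consecutive cubes n³ from n = 3.
Track B = 3, 15, 75, 375: geometric with ratio 5.
The 9th slot belongs to track A; its 5th term is 343.

343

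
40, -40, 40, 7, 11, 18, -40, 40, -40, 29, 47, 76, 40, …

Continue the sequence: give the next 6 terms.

Reading positions in blocks of 6 reveals the pattern AAABBB — 2 tracks woven together.
Track A = 40, -40, 40, -40, 40, -40, 40: alternating ±40.
Track B = 7, 11, 18, 29, 47, 76: a Fibonacci-like recurrence a_n = a_{n-1} + a_{n-2}.
Term 14 comes from track A (its 8th entry): -40.
Position 15 → track A, term 9 = 40.
Position 16 → track B, term 7 = 123.
The 17th slot belongs to track B; its 8th term is 199.
Position 18 falls in track B as its term 9, giving 322.
The 19th slot belongs to track A; its 10th term is -40.

-40, 40, 123, 199, 322, -40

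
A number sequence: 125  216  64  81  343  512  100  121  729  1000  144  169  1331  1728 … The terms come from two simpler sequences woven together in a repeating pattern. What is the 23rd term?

324

Reading positions in blocks of 4 reveals the pattern AABB — 2 tracks woven together.
Track A is 125, 216, 343, 512, 729, 1000, 1331, 1728, which is the cubes 5³, 6³, 7³, ….
Track B is 64, 81, 100, 121, 144, 169, which is consecutive squares n² from n = 8.
The 23rd slot belongs to track B; its 11th term is 324.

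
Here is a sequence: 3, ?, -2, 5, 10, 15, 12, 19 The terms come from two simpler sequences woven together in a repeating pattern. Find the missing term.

Reading positions in blocks of 4 reveals the pattern AABB — 2 tracks woven together.
Stream A is 3, ?, 10, 15, which is triangular numbers n(n+1)/2 for n = 2, 3, ….
Stream B is -2, 5, 12, 19, which is linear: a_n = -9 + 7·n.
Stream A's pattern makes the blank 6.

6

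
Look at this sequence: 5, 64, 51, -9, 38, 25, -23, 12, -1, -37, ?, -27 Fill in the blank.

Positions follow the repeating pattern ABB; grouping by letter gives 2 tracks.
Track A = 5, -9, -23, -37: arithmetic with common difference −14.
Track B = 64, 51, 38, 25, 12, -1, ?, -27: arithmetic, step −13.
Filling track B at index 7 by its rule yields -14.

-14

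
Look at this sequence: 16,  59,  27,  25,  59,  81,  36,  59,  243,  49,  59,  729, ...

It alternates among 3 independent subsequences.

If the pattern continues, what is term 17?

59

Taking every 3rd term gives 3 separate tracks.
Stream A: 16, 25, 36, 49 (consecutive squares n² from n = 4).
Stream B: 59, 59, 59, 59 (the constant sequence 59).
Stream C: 27, 81, 243, 729 (successive powers of 3).
Position 17 falls in stream B as its term 6, giving 59.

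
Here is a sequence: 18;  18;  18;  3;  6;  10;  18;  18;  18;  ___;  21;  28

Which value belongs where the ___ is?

15

Positions follow the repeating pattern AAABBB; grouping by letter gives 2 tracks.
Track A: 18, 18, 18, 18, 18, 18. Always 18.
Track B: 3, 6, 10, ?, 21, 28. The triangular numbers T_2, T_3, ….
So the missing entry in track B is 15.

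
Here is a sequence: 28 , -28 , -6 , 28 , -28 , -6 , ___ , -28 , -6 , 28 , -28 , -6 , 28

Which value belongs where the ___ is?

28

The slot pattern repeats as AAB (period 3), so there are 2 interleaved tracks.
Track A: 28, -28, 28, -28, ?, -28, 28, -28, 28 (alternating ±28).
Track B: -6, -6, -6, -6 (the constant sequence -6).
So the missing entry in track A is 28.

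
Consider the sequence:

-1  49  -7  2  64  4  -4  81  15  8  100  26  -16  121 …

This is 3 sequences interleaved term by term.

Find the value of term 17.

144

Split by position mod 3: positions 1, 4, 7, … form one track, and each other residue class forms its own.
Subsequence A: -1, 2, -4, 8, -16 — geometric with ratio -2.
Subsequence B: 49, 64, 81, 100, 121 — the squares 7², 8², 9², ….
Subsequence C: -7, 4, 15, 26 — arithmetic, step +11.
Term 17 comes from subsequence B (its 6th entry): 144.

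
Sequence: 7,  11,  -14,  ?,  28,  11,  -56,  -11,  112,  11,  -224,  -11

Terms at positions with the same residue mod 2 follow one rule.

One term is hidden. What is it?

-11

Split by position mod 2 into 2 tracks.
Track A: 7, -14, 28, -56, 112, -224 (geometric with ratio -2).
Track B: 11, ?, 11, -11, 11, -11 (the oscillation 11·(−1)^(n+1)).
So the missing entry in track B is -11.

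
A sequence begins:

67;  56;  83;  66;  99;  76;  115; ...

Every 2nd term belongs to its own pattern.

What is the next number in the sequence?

The terms cycle through 2 interleaved subsequences.
Stream A: 67, 83, 99, 115. Adding 16 each time.
Stream B: 56, 66, 76. Linear: a_n = 46 + 10·n.
The 8th slot belongs to stream B; its 4th term is 86.

86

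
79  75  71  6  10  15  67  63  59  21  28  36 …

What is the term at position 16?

Reading positions in blocks of 6 reveals the pattern AAABBB — 2 tracks woven together.
Track A = 79, 75, 71, 67, 63, 59: subtracting 4 each time.
Track B = 6, 10, 15, 21, 28, 36: the triangular numbers T_3, T_4, ….
Position 16 falls in track B as its term 7, giving 45.

45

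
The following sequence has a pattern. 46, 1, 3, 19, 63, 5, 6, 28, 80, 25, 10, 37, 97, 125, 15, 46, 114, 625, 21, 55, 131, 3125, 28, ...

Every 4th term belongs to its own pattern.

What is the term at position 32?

Read the sequence 4 terms at a time; column i is its own pattern.
Track A: 46, 63, 80, 97, 114, 131 (arithmetic with common difference +17).
Track B: 1, 5, 25, 125, 625, 3125 (successive powers of 5).
Track C: 3, 6, 10, 15, 21, 28 (triangular numbers n(n+1)/2 for n = 2, 3, …).
Track D: 19, 28, 37, 46, 55 (linear: a_n = 10 + 9·n).
Position 32 → track D, term 8 = 82.

82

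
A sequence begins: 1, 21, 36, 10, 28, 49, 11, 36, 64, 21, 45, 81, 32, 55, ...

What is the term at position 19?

85

Split by position mod 3 into 3 tracks.
Track A: 1, 10, 11, 21, 32 — a Fibonacci-like recurrence a_n = a_{n-1} + a_{n-2}.
Track B: 21, 28, 36, 45, 55 — triangular numbers n(n+1)/2 for n = 6, 7, ….
Track C: 36, 49, 64, 81 — the squares 6², 7², 8², ….
The 19th slot belongs to track A; its 7th term is 85.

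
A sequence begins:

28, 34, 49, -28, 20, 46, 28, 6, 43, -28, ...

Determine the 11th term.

-8

Read the sequence 3 terms at a time; column i is its own pattern.
Stream A: 28, -28, 28, -28 (alternating ±28).
Stream B: 34, 20, 6 (arithmetic, step −14).
Stream C: 49, 46, 43 (arithmetic, step −3).
The 11th slot belongs to stream B; its 4th term is -8.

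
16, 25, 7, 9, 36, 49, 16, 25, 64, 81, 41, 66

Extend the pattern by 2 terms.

Positions follow the repeating pattern AABB; grouping by letter gives 2 tracks.
Stream A = 16, 25, 36, 49, 64, 81: consecutive squares n² from n = 4.
Stream B = 7, 9, 16, 25, 41, 66: each term equals the sum of the previous two.
Position 13 falls in stream A as its term 7, giving 100.
The 14th slot belongs to stream A; its 8th term is 121.

100, 121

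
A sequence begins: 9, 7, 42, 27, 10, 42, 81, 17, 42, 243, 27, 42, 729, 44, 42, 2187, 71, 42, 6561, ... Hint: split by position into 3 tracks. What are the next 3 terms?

Taking every 3rd term gives 3 separate tracks.
Subsequence A is 9, 27, 81, 243, 729, 2187, 6561, which is powers 3^2, 3^3, 3^4, ….
Subsequence B is 7, 10, 17, 27, 44, 71, which is each term equals the sum of the previous two.
Subsequence C is 42, 42, 42, 42, 42, 42, which is the constant sequence 42.
Position 20 → subsequence B, term 7 = 115.
Term 21 comes from subsequence C (its 7th entry): 42.
The 22nd slot belongs to subsequence A; its 8th term is 19683.

115, 42, 19683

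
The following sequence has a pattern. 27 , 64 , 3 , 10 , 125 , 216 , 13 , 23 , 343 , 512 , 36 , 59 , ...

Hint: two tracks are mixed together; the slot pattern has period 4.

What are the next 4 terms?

729, 1000, 95, 154

Reading positions in blocks of 4 reveals the pattern AABB — 2 tracks woven together.
Track A = 27, 64, 125, 216, 343, 512: perfect cubes starting at 3³.
Track B = 3, 10, 13, 23, 36, 59: each term equals the sum of the previous two.
The 13th slot belongs to track A; its 7th term is 729.
Term 14 comes from track A (its 8th entry): 1000.
Position 15 → track B, term 7 = 95.
Term 16 comes from track B (its 8th entry): 154.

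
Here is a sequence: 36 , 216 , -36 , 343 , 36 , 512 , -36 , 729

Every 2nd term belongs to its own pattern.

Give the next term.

Positions 1, 3, 5, … form one subsequence and positions 2, 4, 6, … form another.
Stream A is 36, -36, 36, -36, which is alternating ±36.
Stream B is 216, 343, 512, 729, which is consecutive cubes n³ from n = 6.
Position 9 falls in stream A as its term 5, giving 36.

36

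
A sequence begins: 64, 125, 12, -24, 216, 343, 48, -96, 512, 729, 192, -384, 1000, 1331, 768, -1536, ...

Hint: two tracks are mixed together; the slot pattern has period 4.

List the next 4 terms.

1728, 2197, 3072, -6144

The slot pattern repeats as AABB (period 4), so there are 2 interleaved tracks.
Subsequence A = 64, 125, 216, 343, 512, 729, 1000, 1331: the cubes 4³, 5³, 6³, ….
Subsequence B = 12, -24, 48, -96, 192, -384, 768, -1536: multiplying by -2 each time.
Position 17 falls in subsequence A as its term 9, giving 1728.
Position 18 falls in subsequence A as its term 10, giving 2197.
Position 19 → subsequence B, term 9 = 3072.
Position 20 falls in subsequence B as its term 10, giving -6144.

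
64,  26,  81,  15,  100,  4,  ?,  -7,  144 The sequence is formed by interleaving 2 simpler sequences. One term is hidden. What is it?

121

Positions 1, 3, 5, … form one subsequence and positions 2, 4, 6, … form another.
Stream A: 64, 81, 100, ?, 144 — the squares 8², 9², 10², ….
Stream B: 26, 15, 4, -7 — arithmetic with common difference −11.
The gap is stream A's term 4; the rule gives 121.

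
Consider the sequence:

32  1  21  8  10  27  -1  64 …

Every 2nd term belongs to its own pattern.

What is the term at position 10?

Taking every 2nd term gives 2 separate tracks.
Stream A: 32, 21, 10, -1. Linear: a_n = 43 − 11·n.
Stream B: 1, 8, 27, 64. Perfect cubes starting at 1³.
Position 10 → stream B, term 5 = 125.

125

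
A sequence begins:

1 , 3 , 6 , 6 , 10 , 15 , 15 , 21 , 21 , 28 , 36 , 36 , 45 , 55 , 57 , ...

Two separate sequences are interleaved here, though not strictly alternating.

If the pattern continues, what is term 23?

Positions follow the repeating pattern AAB; grouping by letter gives 2 tracks.
Stream A: 1, 3, 6, 10, 15, 21, 28, 36, 45, 55. Triangular numbers starting at T_1.
Stream B: 6, 15, 21, 36, 57. Fibonacci-style (each term is the sum of the two before it).
The 23rd slot belongs to stream A; its 16th term is 136.

136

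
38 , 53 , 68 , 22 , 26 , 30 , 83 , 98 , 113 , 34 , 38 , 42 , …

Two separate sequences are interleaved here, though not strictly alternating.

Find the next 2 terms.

128, 143

Reading positions in blocks of 6 reveals the pattern AAABBB — 2 tracks woven together.
Subsequence A: 38, 53, 68, 83, 98, 113 (arithmetic with common difference +15).
Subsequence B: 22, 26, 30, 34, 38, 42 (linear: a_n = 18 + 4·n).
Position 13 → subsequence A, term 7 = 128.
Term 14 comes from subsequence A (its 8th entry): 143.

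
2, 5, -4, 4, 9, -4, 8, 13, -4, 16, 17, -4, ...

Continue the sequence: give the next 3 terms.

Split by position mod 3: positions 1, 4, 7, … form one track, and each other residue class forms its own.
Track A: 2, 4, 8, 16 (successive powers of 2).
Track B: 5, 9, 13, 17 (adding 4 each time).
Track C: -4, -4, -4, -4 (constant -4).
The 13th slot belongs to track A; its 5th term is 32.
Position 14 falls in track B as its term 5, giving 21.
Position 15 falls in track C as its term 5, giving -4.

32, 21, -4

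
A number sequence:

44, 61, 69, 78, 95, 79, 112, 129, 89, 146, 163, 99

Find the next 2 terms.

The slot pattern repeats as AAB (period 3), so there are 2 interleaved tracks.
Track A: 44, 61, 78, 95, 112, 129, 146, 163. Linear: a_n = 27 + 17·n.
Track B: 69, 79, 89, 99. Arithmetic, step +10.
The 13th slot belongs to track A; its 9th term is 180.
Term 14 comes from track A (its 10th entry): 197.

180, 197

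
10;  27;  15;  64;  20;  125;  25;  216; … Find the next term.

Taking every 2nd term gives 2 separate tracks.
Subsequence A: 10, 15, 20, 25 — arithmetic, step +5.
Subsequence B: 27, 64, 125, 216 — the cubes 3³, 4³, 5³, ….
The 9th slot belongs to subsequence A; its 5th term is 30.

30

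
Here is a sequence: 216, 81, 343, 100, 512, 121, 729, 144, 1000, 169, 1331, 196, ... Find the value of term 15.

2197

Split by position mod 2 into 2 tracks.
Subsequence A: 216, 343, 512, 729, 1000, 1331 (perfect cubes starting at 6³).
Subsequence B: 81, 100, 121, 144, 169, 196 (consecutive squares n² from n = 9).
Position 15 falls in subsequence A as its term 8, giving 2197.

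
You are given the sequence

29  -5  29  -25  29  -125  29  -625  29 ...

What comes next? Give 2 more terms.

-3125, 29

Positions 1, 3, 5, … form one subsequence and positions 2, 4, 6, … form another.
Track A = 29, 29, 29, 29, 29: the constant sequence 29.
Track B = -5, -25, -125, -625: geometric with ratio 5.
Position 10 falls in track B as its term 5, giving -3125.
Term 11 comes from track A (its 6th entry): 29.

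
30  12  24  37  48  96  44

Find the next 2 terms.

The slot pattern repeats as ABB (period 3), so there are 2 interleaved tracks.
Track A: 30, 37, 44. Arithmetic, step +7.
Track B: 12, 24, 48, 96. A geometric progression (common ratio 2).
The 8th slot belongs to track B; its 5th term is 192.
Position 9 → track B, term 6 = 384.

192, 384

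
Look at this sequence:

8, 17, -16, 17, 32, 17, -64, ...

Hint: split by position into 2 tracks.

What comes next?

17

Positions 1, 3, 5, … form one subsequence and positions 2, 4, 6, … form another.
Track A = 8, -16, 32, -64: multiplying by -2 each time.
Track B = 17, 17, 17: always 17.
Term 8 comes from track B (its 4th entry): 17.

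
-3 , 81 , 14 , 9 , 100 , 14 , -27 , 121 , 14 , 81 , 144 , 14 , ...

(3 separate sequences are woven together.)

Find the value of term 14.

Taking every 3rd term gives 3 separate tracks.
Subsequence A = -3, 9, -27, 81: multiplying by -3 each time.
Subsequence B = 81, 100, 121, 144: perfect squares starting at 9².
Subsequence C = 14, 14, 14, 14: the constant sequence 14.
Position 14 falls in subsequence B as its term 5, giving 169.

169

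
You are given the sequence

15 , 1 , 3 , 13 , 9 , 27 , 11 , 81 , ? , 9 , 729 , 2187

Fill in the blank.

243

Reading positions in blocks of 3 reveals the pattern ABB — 2 tracks woven together.
Track A is 15, 13, 11, 9, which is arithmetic with common difference −2.
Track B is 1, 3, 9, 27, 81, ?, 729, 2187, which is multiplying by 3 each time.
Track B's pattern makes the blank 243.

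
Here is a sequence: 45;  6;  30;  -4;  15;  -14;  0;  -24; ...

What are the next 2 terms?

-15, -34

Split by position mod 2 into 2 tracks.
Track A = 45, 30, 15, 0: arithmetic with common difference −15.
Track B = 6, -4, -14, -24: arithmetic, step −10.
Term 9 comes from track A (its 5th entry): -15.
Term 10 comes from track B (its 5th entry): -34.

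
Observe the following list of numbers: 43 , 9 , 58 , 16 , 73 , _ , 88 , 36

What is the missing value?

Odd-indexed and even-indexed terms follow separate rules.
Subsequence A is 43, 58, 73, 88, which is arithmetic with common difference +15.
Subsequence B is 9, 16, ?, 36, which is the squares 3², 4², 5², ….
Filling subsequence B at index 3 by its rule yields 25.

25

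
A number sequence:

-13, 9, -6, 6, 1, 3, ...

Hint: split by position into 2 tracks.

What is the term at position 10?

-3

The terms cycle through 2 interleaved subsequences.
Stream A is -13, -6, 1, which is arithmetic, step +7.
Stream B is 9, 6, 3, which is arithmetic, step −3.
Position 10 → stream B, term 5 = -3.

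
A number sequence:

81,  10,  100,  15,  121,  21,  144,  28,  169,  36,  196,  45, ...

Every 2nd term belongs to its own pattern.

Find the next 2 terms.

Positions 1, 3, 5, … form one subsequence and positions 2, 4, 6, … form another.
Stream A = 81, 100, 121, 144, 169, 196: perfect squares starting at 9².
Stream B = 10, 15, 21, 28, 36, 45: the triangular numbers T_4, T_5, ….
Term 13 comes from stream A (its 7th entry): 225.
The 14th slot belongs to stream B; its 7th term is 55.

225, 55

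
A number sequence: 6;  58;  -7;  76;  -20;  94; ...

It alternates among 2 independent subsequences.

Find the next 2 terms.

Odd-indexed and even-indexed terms follow separate rules.
Stream A = 6, -7, -20: subtracting 13 each time.
Stream B = 58, 76, 94: adding 18 each time.
Position 7 → stream A, term 4 = -33.
Term 8 comes from stream B (its 4th entry): 112.

-33, 112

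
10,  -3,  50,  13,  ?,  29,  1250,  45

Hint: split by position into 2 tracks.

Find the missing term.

250

Split by position mod 2 into 2 tracks.
Stream A: 10, 50, ?, 1250 (geometric, ×5 each step).
Stream B: -3, 13, 29, 45 (arithmetic with common difference +16).
The gap is stream A's term 3; the rule gives 250.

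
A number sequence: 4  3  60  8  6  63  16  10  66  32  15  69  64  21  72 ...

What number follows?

Read the sequence 3 terms at a time; column i is its own pattern.
Stream A is 4, 8, 16, 32, 64, which is successive powers of 2.
Stream B is 3, 6, 10, 15, 21, which is triangular numbers starting at T_2.
Stream C is 60, 63, 66, 69, 72, which is arithmetic, step +3.
Position 16 → stream A, term 6 = 128.

128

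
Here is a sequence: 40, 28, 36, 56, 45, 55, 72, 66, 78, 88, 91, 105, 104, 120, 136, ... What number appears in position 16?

120

Reading positions in blocks of 3 reveals the pattern ABB — 2 tracks woven together.
Track A: 40, 56, 72, 88, 104. Arithmetic with common difference +16.
Track B: 28, 36, 45, 55, 66, 78, 91, 105, 120, 136. Triangular numbers starting at T_7.
Term 16 comes from track A (its 6th entry): 120.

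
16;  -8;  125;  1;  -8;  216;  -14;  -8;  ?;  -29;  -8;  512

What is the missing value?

343

Split by position mod 3: positions 1, 4, 7, … form one track, and each other residue class forms its own.
Stream A: 16, 1, -14, -29. Arithmetic with common difference −15.
Stream B: -8, -8, -8, -8. The constant sequence -8.
Stream C: 125, 216, ?, 512. The cubes 5³, 6³, 7³, ….
Stream C's pattern makes the blank 343.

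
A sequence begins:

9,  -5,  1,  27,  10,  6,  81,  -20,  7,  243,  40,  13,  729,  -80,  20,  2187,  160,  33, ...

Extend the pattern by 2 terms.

6561, -320

The terms cycle through 3 interleaved subsequences.
Track A is 9, 27, 81, 243, 729, 2187, which is powers 3^2, 3^3, 3^4, ….
Track B is -5, 10, -20, 40, -80, 160, which is geometric with ratio -2.
Track C is 1, 6, 7, 13, 20, 33, which is Fibonacci-style (each term is the sum of the two before it).
The 19th slot belongs to track A; its 7th term is 6561.
Term 20 comes from track B (its 7th entry): -320.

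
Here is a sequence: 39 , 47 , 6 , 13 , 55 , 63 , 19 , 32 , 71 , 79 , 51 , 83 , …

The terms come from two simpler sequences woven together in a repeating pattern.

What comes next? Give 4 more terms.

87, 95, 134, 217

The slot pattern repeats as AABB (period 4), so there are 2 interleaved tracks.
Track A: 39, 47, 55, 63, 71, 79 (arithmetic with common difference +8).
Track B: 6, 13, 19, 32, 51, 83 (each term equals the sum of the previous two).
Position 13 falls in track A as its term 7, giving 87.
The 14th slot belongs to track A; its 8th term is 95.
Position 15 falls in track B as its term 7, giving 134.
Term 16 comes from track B (its 8th entry): 217.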